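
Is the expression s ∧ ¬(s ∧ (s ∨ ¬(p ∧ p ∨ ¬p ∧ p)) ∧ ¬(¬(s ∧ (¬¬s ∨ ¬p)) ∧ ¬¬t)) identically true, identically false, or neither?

identically false

s ∧ ¬(s ∧ (s ∨ ¬(p ∧ p ∨ ¬p ∧ p)) ∧ ¬(¬(s ∧ (¬¬s ∨ ¬p)) ∧ ¬¬t))
= s ∧ ¬(s ∧ (s ∨ ¬p) ∧ ¬(¬(s ∧ (¬¬s ∨ ¬p)) ∧ ¬¬t))   [distribution]
= s ∧ ¬(s ∧ (s ∨ ¬p) ∧ ¬(¬(s ∧ (s ∨ ¬p)) ∧ ¬¬t))   [double negation]
= s ∧ ¬(s ∧ (s ∨ ¬p) ∧ (s ∧ (s ∨ ¬p) ∨ ¬t))   [De Morgan]
= s ∧ ¬(s ∧ (s ∨ ¬p))   [absorption]
= s ∧ ¬s   [absorption]
= False   [complement]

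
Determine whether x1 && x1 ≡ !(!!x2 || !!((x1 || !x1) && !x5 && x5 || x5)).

No

E1: x1 && x1
    = x1
E2: !(!!x2 || !!((x1 || !x1) && !x5 && x5 || x5))
    = !(!!x2 || !!(!x5 && x5 || x5))
    = !x2 && !(!x5 && x5 || x5)
    = !x2 && !x5
These differ: at x1=1, x2=1, x5=1, E1 = 1 but E2 = 0.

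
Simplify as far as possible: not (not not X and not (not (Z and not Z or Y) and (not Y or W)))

not (not not X and not (not (Z and not Z or Y) and (not Y or W)))
= not (not not X and not (not Y and (not Y or W)))
= not (not not X and not not Y)
= not X or not Y

not X or not Y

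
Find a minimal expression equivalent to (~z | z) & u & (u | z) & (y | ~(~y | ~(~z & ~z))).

u & y

(~z | z) & u & (u | z) & (y | ~(~y | ~(~z & ~z)))
= u & (u | z) & (y | ~(~y | ~(~z & ~z)))
= u & (u | z) & (y | y & ~z & ~z)
= u & (u | z) & (y | y & ~z)
= u & (u | z) & y
= u & y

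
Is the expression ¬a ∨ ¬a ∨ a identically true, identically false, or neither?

¬a ∨ ¬a ∨ a
= ¬a ∨ a   (idempotence)
= True   (complement)

identically true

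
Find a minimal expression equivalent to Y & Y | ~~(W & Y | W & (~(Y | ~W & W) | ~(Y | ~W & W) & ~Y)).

Y | W

Y & Y | ~~(W & Y | W & (~(Y | ~W & W) | ~(Y | ~W & W) & ~Y))
= Y & Y | ~~(W & Y | W & ~(Y | ~W & W))   (absorption)
= Y & Y | ~~(W & Y | W & ~Y)   (complement / identity)
= Y & Y | ~~W   (distribution)
= Y | ~~W   (idempotence)
= Y | W   (double negation)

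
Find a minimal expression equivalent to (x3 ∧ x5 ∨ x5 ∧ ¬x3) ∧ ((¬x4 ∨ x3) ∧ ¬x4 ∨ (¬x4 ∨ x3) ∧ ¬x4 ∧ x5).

x5 ∧ ¬x4

(x3 ∧ x5 ∨ x5 ∧ ¬x3) ∧ ((¬x4 ∨ x3) ∧ ¬x4 ∨ (¬x4 ∨ x3) ∧ ¬x4 ∧ x5)
= (x3 ∧ x5 ∨ x5 ∧ ¬x3) ∧ (¬x4 ∨ x3) ∧ ¬x4   (absorption)
= x5 ∧ (¬x4 ∨ x3) ∧ ¬x4   (distribution)
= x5 ∧ ¬x4   (absorption)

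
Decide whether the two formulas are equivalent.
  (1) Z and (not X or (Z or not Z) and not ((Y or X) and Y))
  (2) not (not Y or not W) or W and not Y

No

E1: Z and (not X or (Z or not Z) and not ((Y or X) and Y))
    = Z and (not X or not ((Y or X) and Y))   (complement / identity)
    = Z and (not X or not Y)   (absorption)
E2: not (not Y or not W) or W and not Y
    = Y and W or W and not Y   (De Morgan)
    = W   (distribution)
These differ: at W=1, X=0, Y=1, Z=0, E1 = 0 but E2 = 1.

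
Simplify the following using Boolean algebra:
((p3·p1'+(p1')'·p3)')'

((p3·p1'+(p1')'·p3)')'
= ((p3·p1'+p1·p3)')'   (double negation)
= (p3')'   (distribution)
= p3   (double negation)

p3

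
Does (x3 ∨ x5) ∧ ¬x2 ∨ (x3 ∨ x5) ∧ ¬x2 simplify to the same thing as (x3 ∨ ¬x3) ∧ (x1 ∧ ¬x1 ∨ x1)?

No

E1: (x3 ∨ x5) ∧ ¬x2 ∨ (x3 ∨ x5) ∧ ¬x2
    = (x3 ∨ x5) ∧ ¬x2   (idempotence)
E2: (x3 ∨ ¬x3) ∧ (x1 ∧ ¬x1 ∨ x1)
    = x1 ∧ ¬x1 ∨ x1   (complement / identity)
    = x1   (complement / identity)
These differ: at x1=0, x2=0, x3=0, x5=1, E1 = 1 but E2 = 0.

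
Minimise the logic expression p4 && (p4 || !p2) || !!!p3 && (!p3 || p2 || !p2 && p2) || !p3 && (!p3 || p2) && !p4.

p4 && (p4 || !p2) || !!!p3 && (!p3 || p2 || !p2 && p2) || !p3 && (!p3 || p2) && !p4
= p4 && (p4 || !p2) || !!!p3 && (!p3 || p2) || !p3 && (!p3 || p2) && !p4
= p4 && (p4 || !p2) || !p3 && (!p3 || p2) || !p3 && (!p3 || p2) && !p4
= p4 && (p4 || !p2) || !p3 && (!p3 || p2)
= p4 || !p3 && (!p3 || p2)
= p4 || !p3

p4 || !p3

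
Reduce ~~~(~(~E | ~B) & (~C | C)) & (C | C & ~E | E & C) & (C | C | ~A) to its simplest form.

(~E | ~B) & C

~~~(~(~E | ~B) & (~C | C)) & (C | C & ~E | E & C) & (C | C | ~A)
= ~~~~(~E | ~B) & (C | C & ~E | E & C) & (C | C | ~A)
= ~~~~(~E | ~B) & (C | C) & (C | C | ~A)
= ~~~~(~E | ~B) & (C | C)
= ~~~~(~E | ~B) & C
= ~~(~E | ~B) & C
= (~E | ~B) & C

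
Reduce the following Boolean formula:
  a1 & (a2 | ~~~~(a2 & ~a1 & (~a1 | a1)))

a1 & a2

a1 & (a2 | ~~~~(a2 & ~a1 & (~a1 | a1)))
= a1 & (a2 | ~~~~(a2 & ~a1))   [complement / identity]
= a1 & (a2 | ~~(a2 & ~a1))   [double negation]
= a1 & (a2 | a2 & ~a1)   [double negation]
= a1 & a2   [absorption]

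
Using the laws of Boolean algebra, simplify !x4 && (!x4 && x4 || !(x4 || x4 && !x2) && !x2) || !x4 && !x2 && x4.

!x4 && !x2

!x4 && (!x4 && x4 || !(x4 || x4 && !x2) && !x2) || !x4 && !x2 && x4
= !x4 && (!x4 && x4 || !x4 && !x2) || !x4 && !x2 && x4   [absorption]
= !x4 && !x4 && !x2 || !x4 && !x2 && x4   [complement / identity]
= !x4 && !x2   [distribution]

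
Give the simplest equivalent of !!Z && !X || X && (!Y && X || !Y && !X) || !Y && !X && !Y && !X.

Z && !X || !Y

!!Z && !X || X && (!Y && X || !Y && !X) || !Y && !X && !Y && !X
= !!Z && !X || X && (!Y && X || !Y && !X) || !Y && !X
= Z && !X || X && (!Y && X || !Y && !X) || !Y && !X
= Z && !X || X && !Y || !Y && !X
= Z && !X || !Y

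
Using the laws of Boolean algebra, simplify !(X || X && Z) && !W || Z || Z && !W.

!X && !W || Z

!(X || X && Z) && !W || Z || Z && !W
= !(X || X && Z) && !W || Z   — absorption
= !X && !W || Z   — absorption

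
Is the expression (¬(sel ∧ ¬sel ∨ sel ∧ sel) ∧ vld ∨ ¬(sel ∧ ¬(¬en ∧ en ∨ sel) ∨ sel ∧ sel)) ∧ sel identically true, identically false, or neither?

(¬(sel ∧ ¬sel ∨ sel ∧ sel) ∧ vld ∨ ¬(sel ∧ ¬(¬en ∧ en ∨ sel) ∨ sel ∧ sel)) ∧ sel
= (¬(sel ∧ ¬sel ∨ sel ∧ sel) ∧ vld ∨ ¬(sel ∧ ¬sel ∨ sel ∧ sel)) ∧ sel   — complement / identity
= ¬(sel ∧ ¬sel ∨ sel ∧ sel) ∧ sel   — absorption
= ¬sel ∧ sel   — distribution
= False   — complement

identically false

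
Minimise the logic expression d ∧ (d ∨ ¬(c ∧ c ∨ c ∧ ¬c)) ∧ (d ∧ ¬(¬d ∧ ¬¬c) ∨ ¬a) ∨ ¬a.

d ∧ (d ∨ ¬(c ∧ c ∨ c ∧ ¬c)) ∧ (d ∧ ¬(¬d ∧ ¬¬c) ∨ ¬a) ∨ ¬a
= d ∧ (d ∨ ¬c) ∧ (d ∧ ¬(¬d ∧ ¬¬c) ∨ ¬a) ∨ ¬a   — distribution
= d ∧ (d ∨ ¬c) ∧ (d ∧ (d ∨ ¬c) ∨ ¬a) ∨ ¬a   — De Morgan
= d ∧ (d ∨ ¬c) ∨ ¬a   — absorption
= d ∨ ¬a   — absorption

d ∨ ¬a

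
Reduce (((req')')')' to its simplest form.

req

(((req')')')'
= (req')'   — double negation
= req   — double negation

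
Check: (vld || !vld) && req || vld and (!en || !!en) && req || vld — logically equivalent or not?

E1: (vld || !vld) && req || vld
    = req || vld   — complement / identity
E2: (!en || !!en) && req || vld
    = (!en || en) && req || vld   — double negation
    = req || vld   — complement / identity
Both reduce to req || vld, so they are equivalent.

Yes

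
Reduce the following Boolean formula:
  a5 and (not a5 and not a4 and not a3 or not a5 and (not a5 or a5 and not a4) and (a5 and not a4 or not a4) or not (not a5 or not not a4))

a5 and not a4

a5 and (not a5 and not a4 and not a3 or not a5 and (not a5 or a5 and not a4) and (a5 and not a4 or not a4) or not (not a5 or not not a4))
= a5 and (not a5 and not a4 and not a3 or not a5 and (not a5 or a5 and not a4) and (a5 and not a4 or not a4) or a5 and not a4)   (De Morgan)
= a5 and (not a5 and not a4 and not a3 or not a5 and (not a5 and not a4 or a5 and not a4) or a5 and not a4)   (distribution)
= a5 and (not a5 and not a4 and not a3 or not a5 and not a4 or a5 and not a4)   (distribution)
= a5 and (not a5 and not a4 or a5 and not a4)   (absorption)
= a5 and not a4   (distribution)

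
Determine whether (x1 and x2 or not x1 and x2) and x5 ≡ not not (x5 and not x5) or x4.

E1: (x1 and x2 or not x1 and x2) and x5
    = x2 and x5   (distribution)
E2: not not (x5 and not x5) or x4
    = x5 and not x5 or x4   (double negation)
    = x4   (complement / identity)
These differ: at x1=0, x2=1, x4=1, x5=0, E1 = 0 but E2 = 1.

No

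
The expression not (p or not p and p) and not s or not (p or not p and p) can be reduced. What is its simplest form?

not (p or not p and p) and not s or not (p or not p and p)
= not (p or not p and p)   [absorption]
= not p   [complement / identity]

not p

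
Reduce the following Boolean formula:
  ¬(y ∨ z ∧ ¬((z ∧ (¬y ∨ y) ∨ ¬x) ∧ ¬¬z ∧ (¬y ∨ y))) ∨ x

¬(y ∨ z ∧ ¬((z ∧ (¬y ∨ y) ∨ ¬x) ∧ ¬¬z ∧ (¬y ∨ y))) ∨ x
= ¬(y ∨ z ∧ ¬((z ∧ (¬y ∨ y) ∨ ¬x) ∧ z ∧ (¬y ∨ y))) ∨ x   (double negation)
= ¬(y ∨ z ∧ ¬(z ∧ (¬y ∨ y))) ∨ x   (absorption)
= ¬(y ∨ z ∧ ¬z) ∨ x   (complement / identity)
= ¬y ∨ x   (complement / identity)

¬y ∨ x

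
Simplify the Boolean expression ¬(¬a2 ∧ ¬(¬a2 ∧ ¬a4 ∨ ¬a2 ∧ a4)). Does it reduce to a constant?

¬(¬a2 ∧ ¬(¬a2 ∧ ¬a4 ∨ ¬a2 ∧ a4))
= ¬(¬a2 ∧ ¬¬a2)
= a2 ∨ ¬a2
= True

True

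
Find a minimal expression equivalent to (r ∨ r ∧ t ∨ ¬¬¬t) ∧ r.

r

(r ∨ r ∧ t ∨ ¬¬¬t) ∧ r
= (r ∨ r ∧ t ∨ ¬t) ∧ r   [double negation]
= (r ∨ ¬t) ∧ r   [absorption]
= r   [absorption]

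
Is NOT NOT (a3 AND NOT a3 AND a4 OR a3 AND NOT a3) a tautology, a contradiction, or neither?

contradiction

NOT NOT (a3 AND NOT a3 AND a4 OR a3 AND NOT a3)
= NOT NOT (a3 AND NOT a3)   [absorption]
= a3 AND NOT a3   [double negation]
= FALSE   [complement]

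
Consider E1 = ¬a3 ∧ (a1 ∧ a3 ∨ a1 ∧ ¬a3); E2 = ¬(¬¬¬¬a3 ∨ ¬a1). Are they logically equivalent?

Yes

E1: ¬a3 ∧ (a1 ∧ a3 ∨ a1 ∧ ¬a3)
    = ¬a3 ∧ a1   [distribution]
E2: ¬(¬¬¬¬a3 ∨ ¬a1)
    = ¬(¬¬a3 ∨ ¬a1)   [double negation]
    = ¬a3 ∧ a1   [De Morgan]
Both reduce to ¬a3 ∧ a1, so they are equivalent.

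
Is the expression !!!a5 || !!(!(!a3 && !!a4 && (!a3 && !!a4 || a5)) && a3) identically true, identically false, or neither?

!!!a5 || !!(!(!a3 && !!a4 && (!a3 && !!a4 || a5)) && a3)
= !!!a5 || !(!a3 && !!a4 && (!a3 && !!a4 || a5)) && a3   [double negation]
= !!!a5 || !(!a3 && !!a4) && a3   [absorption]
= !!!a5 || (a3 || !a4) && a3   [De Morgan]
= !!!a5 || a3   [absorption]
= !a5 || a3   [double negation]
This depends on a3, a5, so it is not a constant.

neither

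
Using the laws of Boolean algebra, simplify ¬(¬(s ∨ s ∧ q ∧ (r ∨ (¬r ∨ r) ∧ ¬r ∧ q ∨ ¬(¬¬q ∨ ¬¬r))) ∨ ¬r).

s ∧ r

¬(¬(s ∨ s ∧ q ∧ (r ∨ (¬r ∨ r) ∧ ¬r ∧ q ∨ ¬(¬¬q ∨ ¬¬r))) ∨ ¬r)
= ¬(¬(s ∨ s ∧ q ∧ (r ∨ ¬r ∧ q ∨ ¬(¬¬q ∨ ¬¬r))) ∨ ¬r)   (complement / identity)
= ¬(¬(s ∨ s ∧ q ∧ (r ∨ ¬r ∧ q ∨ ¬q ∧ ¬r)) ∨ ¬r)   (De Morgan)
= (s ∨ s ∧ q ∧ (r ∨ ¬r ∧ q ∨ ¬q ∧ ¬r)) ∧ r   (De Morgan)
= (s ∨ s ∧ q ∧ (r ∨ ¬r)) ∧ r   (distribution)
= (s ∨ s ∧ q) ∧ r   (complement / identity)
= s ∧ r   (absorption)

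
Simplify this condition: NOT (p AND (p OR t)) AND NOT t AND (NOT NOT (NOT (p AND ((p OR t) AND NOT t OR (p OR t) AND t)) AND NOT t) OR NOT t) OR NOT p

NOT p

NOT (p AND (p OR t)) AND NOT t AND (NOT NOT (NOT (p AND ((p OR t) AND NOT t OR (p OR t) AND t)) AND NOT t) OR NOT t) OR NOT p
= NOT (p AND (p OR t)) AND NOT t AND (NOT (p AND ((p OR t) AND NOT t OR (p OR t) AND t)) AND NOT t OR NOT t) OR NOT p   — double negation
= NOT (p AND (p OR t)) AND NOT t AND (NOT (p AND (p OR t)) AND NOT t OR NOT t) OR NOT p   — distribution
= NOT (p AND (p OR t)) AND NOT t OR NOT p   — absorption
= NOT p AND NOT t OR NOT p   — absorption
= NOT p   — absorption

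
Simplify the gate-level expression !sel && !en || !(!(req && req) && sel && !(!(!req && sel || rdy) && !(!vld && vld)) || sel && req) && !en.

!sel && !en

!sel && !en || !(!(req && req) && sel && !(!(!req && sel || rdy) && !(!vld && vld)) || sel && req) && !en
= !sel && !en || !(!(req && req) && sel && (!req && sel || rdy || !vld && vld) || sel && req) && !en   (De Morgan)
= !sel && !en || !(!req && sel && (!req && sel || rdy || !vld && vld) || sel && req) && !en   (idempotence)
= !sel && !en || !(!req && sel && (!req && sel || rdy) || sel && req) && !en   (complement / identity)
= !sel && !en || !(!req && sel || sel && req) && !en   (absorption)
= !sel && !en || !sel && !en   (distribution)
= !sel && !en   (idempotence)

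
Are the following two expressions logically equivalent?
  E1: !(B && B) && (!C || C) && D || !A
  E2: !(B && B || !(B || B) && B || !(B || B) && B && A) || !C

E1: !(B && B) && (!C || C) && D || !A
    = !B && (!C || C) && D || !A
    = !B && D || !A
E2: !(B && B || !(B || B) && B || !(B || B) && B && A) || !C
    = !(B && B || !(B || B) && B) || !C
    = !(B && B || !B && B) || !C
    = !B || !C
These differ: at A=1, B=1, C=0, D=0, E1 = 0 but E2 = 1.

No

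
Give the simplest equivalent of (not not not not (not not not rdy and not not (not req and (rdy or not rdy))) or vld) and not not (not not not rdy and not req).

(not not not not (not not not rdy and not not (not req and (rdy or not rdy))) or vld) and not not (not not not rdy and not req)
= (not not not (not not rdy or not (not req and (rdy or not rdy))) or vld) and not not (not not not rdy and not req)
= (not not not (not not rdy or not (not req and (rdy or not rdy))) or vld) and not not (not rdy and not req)
= (not not not (not not rdy or not not req) or vld) and not not (not rdy and not req)
= (not not (not rdy and not req) or vld) and not not (not rdy and not req)
= not not (not rdy and not req)
= not rdy and not req

not rdy and not req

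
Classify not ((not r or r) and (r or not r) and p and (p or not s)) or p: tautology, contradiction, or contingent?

tautology

not ((not r or r) and (r or not r) and p and (p or not s)) or p
= not ((not r or r) and p and (p or not s)) or p   — complement / identity
= not (p and (p or not s)) or p   — complement / identity
= not p or p   — absorption
= True   — complement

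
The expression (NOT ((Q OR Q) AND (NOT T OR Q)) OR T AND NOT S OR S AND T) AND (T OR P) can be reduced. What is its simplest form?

T OR NOT Q AND P

(NOT ((Q OR Q) AND (NOT T OR Q)) OR T AND NOT S OR S AND T) AND (T OR P)
= (NOT ((Q OR Q) AND (NOT T OR Q)) OR T) AND (T OR P)
= (NOT (Q OR Q AND NOT T) OR T) AND (T OR P)
= T OR NOT (Q OR Q AND NOT T) AND P
= T OR NOT Q AND P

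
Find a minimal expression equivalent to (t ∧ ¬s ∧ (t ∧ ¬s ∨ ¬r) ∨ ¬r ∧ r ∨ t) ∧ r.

(t ∧ ¬s ∧ (t ∧ ¬s ∨ ¬r) ∨ ¬r ∧ r ∨ t) ∧ r
= (t ∧ ¬s ∨ ¬r ∧ r ∨ t) ∧ r
= (t ∧ ¬s ∨ t) ∧ r
= t ∧ r

t ∧ r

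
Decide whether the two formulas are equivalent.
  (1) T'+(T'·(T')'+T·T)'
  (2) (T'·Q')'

No

E1: T'+(T'·(T')'+T·T)'
    = T'+(T'·T+T·T)'   [double negation]
    = T'+T'   [distribution]
    = T'   [idempotence]
E2: (T'·Q')'
    = T+Q   [De Morgan]
These differ: at Q=0, T=1, E1 = 0 but E2 = 1.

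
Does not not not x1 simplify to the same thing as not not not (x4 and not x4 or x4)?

No

E1: not not not x1
    = not x1   [double negation]
E2: not not not (x4 and not x4 or x4)
    = not not not x4   [complement / identity]
    = not x4   [double negation]
These differ: at x1=1, x4=0, E1 = 0 but E2 = 1.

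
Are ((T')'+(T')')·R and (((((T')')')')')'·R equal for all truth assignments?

Yes

E1: ((T')'+(T')')·R
    = (T')'·R
    = T·R
E2: (((((T')')')')')'·R
    = (((T')')')'·R
    = (T')'·R
    = T·R
Both reduce to T·R, so they are equivalent.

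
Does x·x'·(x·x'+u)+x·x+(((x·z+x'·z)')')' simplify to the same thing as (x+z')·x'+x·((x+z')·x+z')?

E1: x·x'·(x·x'+u)+x·x+(((x·z+x'·z)')')'
    = x·x'·(x·x'+u)+x·x+(x·z+x'·z)'
    = x·x'·(x·x'+u)+x·x+z'
    = x·x'+x·x+z'
    = x+z'
E2: (x+z')·x'+x·((x+z')·x+z')
    = (x+z')·x'+x·(x+z')
    = x+z'
Both reduce to x+z', so they are equivalent.

Yes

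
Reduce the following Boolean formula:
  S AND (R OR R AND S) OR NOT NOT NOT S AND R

R

S AND (R OR R AND S) OR NOT NOT NOT S AND R
= S AND R OR NOT NOT NOT S AND R   [absorption]
= S AND R OR NOT S AND R   [double negation]
= R   [distribution]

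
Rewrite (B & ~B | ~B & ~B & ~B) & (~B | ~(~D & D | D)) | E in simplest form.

~B | E

(B & ~B | ~B & ~B & ~B) & (~B | ~(~D & D | D)) | E
= (B & ~B | ~B & ~B) & (~B | ~(~D & D | D)) | E
= ~B & (~B | ~(~D & D | D)) | E
= ~B & (~B | ~D) | E
= ~B | E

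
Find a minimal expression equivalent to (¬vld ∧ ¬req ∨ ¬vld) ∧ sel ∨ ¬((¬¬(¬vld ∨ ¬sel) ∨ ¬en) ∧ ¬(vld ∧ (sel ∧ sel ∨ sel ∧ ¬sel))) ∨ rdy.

(¬vld ∧ ¬req ∨ ¬vld) ∧ sel ∨ ¬((¬¬(¬vld ∨ ¬sel) ∨ ¬en) ∧ ¬(vld ∧ (sel ∧ sel ∨ sel ∧ ¬sel))) ∨ rdy
= (¬vld ∧ ¬req ∨ ¬vld) ∧ sel ∨ ¬((¬(vld ∧ sel) ∨ ¬en) ∧ ¬(vld ∧ (sel ∧ sel ∨ sel ∧ ¬sel))) ∨ rdy
= (¬vld ∧ ¬req ∨ ¬vld) ∧ sel ∨ ¬((¬(vld ∧ sel) ∨ ¬en) ∧ ¬(vld ∧ sel)) ∨ rdy
= (¬vld ∧ ¬req ∨ ¬vld) ∧ sel ∨ ¬¬(vld ∧ sel) ∨ rdy
= (¬vld ∧ ¬req ∨ ¬vld) ∧ sel ∨ vld ∧ sel ∨ rdy
= ¬vld ∧ sel ∨ vld ∧ sel ∨ rdy
= sel ∨ rdy

sel ∨ rdy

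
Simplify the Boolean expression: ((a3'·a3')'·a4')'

a3'+a4

((a3'·a3')'·a4')'
= a3'·a3'+a4
= a3'+a4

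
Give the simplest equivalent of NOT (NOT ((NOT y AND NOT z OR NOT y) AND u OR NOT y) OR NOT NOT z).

NOT (NOT ((NOT y AND NOT z OR NOT y) AND u OR NOT y) OR NOT NOT z)
= ((NOT y AND NOT z OR NOT y) AND u OR NOT y) AND NOT z   [De Morgan]
= (NOT y AND u OR NOT y) AND NOT z   [absorption]
= NOT y AND NOT z   [absorption]

NOT y AND NOT z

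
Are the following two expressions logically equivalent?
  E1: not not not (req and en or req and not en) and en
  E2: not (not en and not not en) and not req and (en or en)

E1: not not not (req and en or req and not en) and en
    = not not not req and en   — distribution
    = not req and en   — double negation
E2: not (not en and not not en) and not req and (en or en)
    = (en or not en) and not req and (en or en)   — De Morgan
    = not req and (en or en)   — complement / identity
    = not req and en   — idempotence
Both reduce to not req and en, so they are equivalent.

Yes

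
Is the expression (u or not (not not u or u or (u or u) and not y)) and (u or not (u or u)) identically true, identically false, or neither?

(u or not (not not u or u or (u or u) and not y)) and (u or not (u or u))
= (u or not (u or u or (u or u) and not y)) and (u or not (u or u))   [double negation]
= (u or not (u or u)) and (u or not (u or u))   [absorption]
= u or not (u or u)   [idempotence]
= u or not u   [idempotence]
= True   [complement]

identically true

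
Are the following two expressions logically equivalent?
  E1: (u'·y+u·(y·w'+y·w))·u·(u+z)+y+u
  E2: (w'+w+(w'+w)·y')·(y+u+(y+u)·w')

Yes

E1: (u'·y+u·(y·w'+y·w))·u·(u+z)+y+u
    = (u'·y+u·(y·w'+y·w))·u+y+u
    = (u'·y+u·y)·u+y+u
    = y·u+y+u
    = y+u
E2: (w'+w+(w'+w)·y')·(y+u+(y+u)·w')
    = (w'+w)·(y+u+(y+u)·w')
    = y+u+(y+u)·w'
    = y+u
Both reduce to y+u, so they are equivalent.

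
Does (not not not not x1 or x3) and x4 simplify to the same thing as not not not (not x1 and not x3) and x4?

Yes

E1: (not not not not x1 or x3) and x4
    = (not not x1 or x3) and x4   [double negation]
    = (x1 or x3) and x4   [double negation]
E2: not not not (not x1 and not x3) and x4
    = not not (x1 or x3) and x4   [De Morgan]
    = (x1 or x3) and x4   [double negation]
Both reduce to (x1 or x3) and x4, so they are equivalent.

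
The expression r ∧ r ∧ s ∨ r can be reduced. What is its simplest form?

r ∧ r ∧ s ∨ r
= r ∧ s ∨ r
= r

r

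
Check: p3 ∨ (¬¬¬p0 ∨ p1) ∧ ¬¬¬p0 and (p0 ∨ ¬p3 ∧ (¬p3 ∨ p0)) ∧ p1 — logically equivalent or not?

No

E1: p3 ∨ (¬¬¬p0 ∨ p1) ∧ ¬¬¬p0
    = p3 ∨ ¬¬¬p0   — absorption
    = p3 ∨ ¬p0   — double negation
E2: (p0 ∨ ¬p3 ∧ (¬p3 ∨ p0)) ∧ p1
    = (p0 ∨ ¬p3) ∧ p1   — absorption
These differ: at p0=0, p1=0, p3=1, E1 = 1 but E2 = 0.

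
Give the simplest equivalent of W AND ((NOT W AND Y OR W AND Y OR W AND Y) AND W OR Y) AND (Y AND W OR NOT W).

W AND ((NOT W AND Y OR W AND Y OR W AND Y) AND W OR Y) AND (Y AND W OR NOT W)
= W AND ((NOT W AND Y OR W AND Y) AND W OR Y) AND (Y AND W OR NOT W)   (idempotence)
= W AND (Y AND W OR Y) AND (Y AND W OR NOT W)   (distribution)
= W AND (Y AND NOT W OR Y AND W)   (distribution)
= W AND Y   (distribution)

W AND Y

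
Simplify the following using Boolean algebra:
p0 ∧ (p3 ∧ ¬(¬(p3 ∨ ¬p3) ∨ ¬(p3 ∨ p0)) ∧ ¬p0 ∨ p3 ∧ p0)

p0 ∧ p3

p0 ∧ (p3 ∧ ¬(¬(p3 ∨ ¬p3) ∨ ¬(p3 ∨ p0)) ∧ ¬p0 ∨ p3 ∧ p0)
= p0 ∧ (p3 ∧ (p3 ∨ ¬p3) ∧ (p3 ∨ p0) ∧ ¬p0 ∨ p3 ∧ p0)
= p0 ∧ (p3 ∧ (p3 ∨ p0) ∧ ¬p0 ∨ p3 ∧ p0)
= p0 ∧ (p3 ∧ ¬p0 ∨ p3 ∧ p0)
= p0 ∧ p3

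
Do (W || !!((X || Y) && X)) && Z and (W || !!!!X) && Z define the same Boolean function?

Yes

E1: (W || !!((X || Y) && X)) && Z
    = (W || (X || Y) && X) && Z
    = (W || X) && Z
E2: (W || !!!!X) && Z
    = (W || !!X) && Z
    = (W || X) && Z
Both reduce to (W || X) && Z, so they are equivalent.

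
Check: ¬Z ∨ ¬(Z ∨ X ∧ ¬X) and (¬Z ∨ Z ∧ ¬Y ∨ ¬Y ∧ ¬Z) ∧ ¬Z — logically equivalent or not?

Yes

E1: ¬Z ∨ ¬(Z ∨ X ∧ ¬X)
    = ¬Z ∨ ¬Z   — complement / identity
    = ¬Z   — idempotence
E2: (¬Z ∨ Z ∧ ¬Y ∨ ¬Y ∧ ¬Z) ∧ ¬Z
    = (¬Z ∨ ¬Y) ∧ ¬Z   — distribution
    = ¬Z   — absorption
Both reduce to ¬Z, so they are equivalent.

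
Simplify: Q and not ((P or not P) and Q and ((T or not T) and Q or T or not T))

False

Q and not ((P or not P) and Q and ((T or not T) and Q or T or not T))
= Q and not ((P or not P) and Q and (T or not T))   (absorption)
= Q and not (Q and (T or not T))   (complement / identity)
= Q and not Q   (complement / identity)
= False   (complement)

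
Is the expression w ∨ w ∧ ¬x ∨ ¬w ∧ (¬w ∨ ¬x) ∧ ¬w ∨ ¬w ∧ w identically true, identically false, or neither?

identically true

w ∨ w ∧ ¬x ∨ ¬w ∧ (¬w ∨ ¬x) ∧ ¬w ∨ ¬w ∧ w
= w ∨ w ∧ ¬x ∨ ¬w ∧ ¬w ∨ ¬w ∧ w   (absorption)
= w ∨ ¬w ∧ ¬w ∨ ¬w ∧ w   (absorption)
= w ∨ ¬w   (distribution)
= True   (complement)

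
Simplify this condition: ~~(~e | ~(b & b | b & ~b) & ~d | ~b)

~~(~e | ~(b & b | b & ~b) & ~d | ~b)
= ~~(~e | ~b & ~d | ~b)
= ~e | ~b & ~d | ~b
= ~e | ~b

~e | ~b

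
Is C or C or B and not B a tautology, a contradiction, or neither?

C or C or B and not B
= C or C   (complement / identity)
= C   (idempotence)
This depends on C, so it is not a constant.

neither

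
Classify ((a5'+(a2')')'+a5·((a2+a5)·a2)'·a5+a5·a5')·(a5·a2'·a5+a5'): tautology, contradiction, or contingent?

contingent

((a5'+(a2')')'+a5·((a2+a5)·a2)'·a5+a5·a5')·(a5·a2'·a5+a5')
= ((a5'+(a2')')'+a5·((a2+a5)·a2)'·a5)·(a5·a2'·a5+a5')   (complement / identity)
= ((a5'+(a2')')'+a5·a2'·a5)·(a5·a2'·a5+a5')   (absorption)
= (a5'+(a2')')'·a5'+a5·a2'·a5   (distribution)
= a5·a2'·a5'+a5·a2'·a5   (De Morgan)
= a5·a2'   (distribution)
This depends on a2, a5, so it is not a constant.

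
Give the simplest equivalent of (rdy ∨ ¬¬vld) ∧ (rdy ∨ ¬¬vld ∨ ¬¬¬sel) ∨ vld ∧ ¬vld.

(rdy ∨ ¬¬vld) ∧ (rdy ∨ ¬¬vld ∨ ¬¬¬sel) ∨ vld ∧ ¬vld
= (rdy ∨ ¬¬vld) ∧ (rdy ∨ ¬¬vld ∨ ¬sel) ∨ vld ∧ ¬vld
= rdy ∨ ¬¬vld ∨ vld ∧ ¬vld
= rdy ∨ vld ∨ vld ∧ ¬vld
= rdy ∨ vld

rdy ∨ vld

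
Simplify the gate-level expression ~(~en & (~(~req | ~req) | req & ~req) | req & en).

~(~en & (~(~req | ~req) | req & ~req) | req & en)
= ~(~en & (req & req | req & ~req) | req & en)
= ~(~en & req | req & en)
= ~req

~req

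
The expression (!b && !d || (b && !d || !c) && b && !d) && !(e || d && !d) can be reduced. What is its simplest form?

(!b && !d || (b && !d || !c) && b && !d) && !(e || d && !d)
= (!b && !d || (b && !d || !c) && b && !d) && !e   — complement / identity
= (!b && !d || b && !d) && !e   — absorption
= !d && !e   — distribution

!d && !e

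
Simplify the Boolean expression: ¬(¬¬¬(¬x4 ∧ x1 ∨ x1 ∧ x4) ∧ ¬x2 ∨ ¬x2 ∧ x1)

¬(¬¬¬(¬x4 ∧ x1 ∨ x1 ∧ x4) ∧ ¬x2 ∨ ¬x2 ∧ x1)
= ¬(¬(¬x4 ∧ x1 ∨ x1 ∧ x4) ∧ ¬x2 ∨ ¬x2 ∧ x1)
= ¬(¬x1 ∧ ¬x2 ∨ ¬x2 ∧ x1)
= ¬¬x2
= x2

x2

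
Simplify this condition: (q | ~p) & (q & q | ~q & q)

(q | ~p) & (q & q | ~q & q)
= (q | ~p) & q   — distribution
= q   — absorption

q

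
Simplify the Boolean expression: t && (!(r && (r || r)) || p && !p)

t && (!(r && (r || r)) || p && !p)
= t && !(r && (r || r))   — complement / identity
= t && !(r && r)   — idempotence
= t && !r   — idempotence

t && !r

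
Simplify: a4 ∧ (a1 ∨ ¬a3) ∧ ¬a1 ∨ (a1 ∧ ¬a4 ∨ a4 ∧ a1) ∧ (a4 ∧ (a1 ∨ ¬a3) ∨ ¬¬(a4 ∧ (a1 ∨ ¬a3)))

a4 ∧ (a1 ∨ ¬a3)

a4 ∧ (a1 ∨ ¬a3) ∧ ¬a1 ∨ (a1 ∧ ¬a4 ∨ a4 ∧ a1) ∧ (a4 ∧ (a1 ∨ ¬a3) ∨ ¬¬(a4 ∧ (a1 ∨ ¬a3)))
= a4 ∧ (a1 ∨ ¬a3) ∧ ¬a1 ∨ (a1 ∧ ¬a4 ∨ a4 ∧ a1) ∧ (a4 ∧ (a1 ∨ ¬a3) ∨ a4 ∧ (a1 ∨ ¬a3))   — double negation
= a4 ∧ (a1 ∨ ¬a3) ∧ ¬a1 ∨ a1 ∧ (a4 ∧ (a1 ∨ ¬a3) ∨ a4 ∧ (a1 ∨ ¬a3))   — distribution
= a4 ∧ (a1 ∨ ¬a3) ∧ ¬a1 ∨ a1 ∧ a4 ∧ (a1 ∨ ¬a3)   — idempotence
= a4 ∧ (a1 ∨ ¬a3)   — distribution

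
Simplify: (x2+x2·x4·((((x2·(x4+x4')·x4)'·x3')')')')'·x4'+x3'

(x2+x2·x4·((((x2·(x4+x4')·x4)'·x3')')')')'·x4'+x3'
= (x2+x2·x4·((((x2·x4)'·x3')')')')'·x4'+x3'
= (x2+x2·x4·((x2·x4)'·x3')')'·x4'+x3'
= (x2+x2·x4·(x2·x4+x3))'·x4'+x3'
= (x2+x2·x4)'·x4'+x3'
= x2'·x4'+x3'

x2'·x4'+x3'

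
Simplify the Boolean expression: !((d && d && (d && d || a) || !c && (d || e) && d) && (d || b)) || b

!((d && d && (d && d || a) || !c && (d || e) && d) && (d || b)) || b
= !((d && d || !c && (d || e) && d) && (d || b)) || b   (absorption)
= !((d && d || !c && d) && (d || b)) || b   (absorption)
= !((d || !c) && d && (d || b)) || b   (distribution)
= !(d && (d || b)) || b   (absorption)
= !d || b   (absorption)

!d || b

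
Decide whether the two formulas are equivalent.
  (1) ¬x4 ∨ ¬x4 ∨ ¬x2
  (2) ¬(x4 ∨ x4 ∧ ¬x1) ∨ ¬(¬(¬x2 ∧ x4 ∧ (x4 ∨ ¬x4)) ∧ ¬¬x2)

Yes

E1: ¬x4 ∨ ¬x4 ∨ ¬x2
    = ¬x4 ∨ ¬x2
E2: ¬(x4 ∨ x4 ∧ ¬x1) ∨ ¬(¬(¬x2 ∧ x4 ∧ (x4 ∨ ¬x4)) ∧ ¬¬x2)
    = ¬(x4 ∨ x4 ∧ ¬x1) ∨ ¬(¬(¬x2 ∧ x4) ∧ ¬¬x2)
    = ¬(x4 ∨ x4 ∧ ¬x1) ∨ ¬x2 ∧ x4 ∨ ¬x2
    = ¬(x4 ∨ x4 ∧ ¬x1) ∨ ¬x2
    = ¬x4 ∨ ¬x2
Both reduce to ¬x4 ∨ ¬x2, so they are equivalent.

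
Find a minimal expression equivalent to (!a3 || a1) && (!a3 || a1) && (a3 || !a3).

(!a3 || a1) && (!a3 || a1) && (a3 || !a3)
= (!a3 || a1) && (!a3 || a1)   — complement / identity
= !a3 || a1   — idempotence

!a3 || a1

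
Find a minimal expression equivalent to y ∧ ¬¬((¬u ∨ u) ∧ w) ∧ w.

y ∧ ¬¬((¬u ∨ u) ∧ w) ∧ w
= y ∧ ¬¬w ∧ w
= y ∧ w ∧ w
= y ∧ w

y ∧ w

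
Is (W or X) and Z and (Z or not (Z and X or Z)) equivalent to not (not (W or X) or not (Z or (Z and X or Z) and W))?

Yes

E1: (W or X) and Z and (Z or not (Z and X or Z))
    = (W or X) and Z and (Z or not Z)   (absorption)
    = (W or X) and Z   (complement / identity)
E2: not (not (W or X) or not (Z or (Z and X or Z) and W))
    = not (not (W or X) or not (Z or Z and W))   (absorption)
    = not (not (W or X) or not Z)   (absorption)
    = (W or X) and Z   (De Morgan)
Both reduce to (W or X) and Z, so they are equivalent.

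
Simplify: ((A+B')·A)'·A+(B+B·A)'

((A+B')·A)'·A+(B+B·A)'
= ((A+B')·A)'·A+B'
= A'·A+B'
= B'

B'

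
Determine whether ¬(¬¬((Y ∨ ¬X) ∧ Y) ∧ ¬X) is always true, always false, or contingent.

¬(¬¬((Y ∨ ¬X) ∧ Y) ∧ ¬X)
= ¬(¬¬Y ∧ ¬X)   [absorption]
= ¬Y ∨ X   [De Morgan]
This depends on X, Y, so it is not a constant.

contingent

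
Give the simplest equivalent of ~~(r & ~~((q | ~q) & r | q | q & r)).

~~(r & ~~((q | ~q) & r | q | q & r))
= ~~(r & ~~(r | q | q & r))
= ~~(r & ~~(r | q))
= ~~(r & (r | q))
= r & (r | q)
= r

r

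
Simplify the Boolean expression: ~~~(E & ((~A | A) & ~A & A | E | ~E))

~~~(E & ((~A | A) & ~A & A | E | ~E))
= ~~~(E & (~A & A | E | ~E))   (complement / identity)
= ~~~(E & (E | ~E))   (complement / identity)
= ~(E & (E | ~E))   (double negation)
= ~E   (complement / identity)

~E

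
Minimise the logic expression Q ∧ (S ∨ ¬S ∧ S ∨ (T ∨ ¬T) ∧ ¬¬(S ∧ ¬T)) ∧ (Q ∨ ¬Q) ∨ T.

Q ∧ S ∨ T

Q ∧ (S ∨ ¬S ∧ S ∨ (T ∨ ¬T) ∧ ¬¬(S ∧ ¬T)) ∧ (Q ∨ ¬Q) ∨ T
= Q ∧ (S ∨ ¬S ∧ S ∨ (T ∨ ¬T) ∧ S ∧ ¬T) ∧ (Q ∨ ¬Q) ∨ T   (double negation)
= Q ∧ (S ∨ (T ∨ ¬T) ∧ S ∧ ¬T) ∧ (Q ∨ ¬Q) ∨ T   (complement / identity)
= Q ∧ (S ∨ S ∧ ¬T) ∧ (Q ∨ ¬Q) ∨ T   (complement / identity)
= Q ∧ (S ∨ S ∧ ¬T) ∨ T   (complement / identity)
= Q ∧ S ∨ T   (absorption)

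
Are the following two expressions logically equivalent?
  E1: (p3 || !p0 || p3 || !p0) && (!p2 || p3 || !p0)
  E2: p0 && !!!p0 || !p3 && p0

E1: (p3 || !p0 || p3 || !p0) && (!p2 || p3 || !p0)
    = (p3 || !p0) && !p2 || p3 || !p0
    = p3 || !p0
E2: p0 && !!!p0 || !p3 && p0
    = p0 && !p0 || !p3 && p0
    = !p3 && p0
These differ: at p0=0, p2=1, p3=1, E1 = 1 but E2 = 0.

No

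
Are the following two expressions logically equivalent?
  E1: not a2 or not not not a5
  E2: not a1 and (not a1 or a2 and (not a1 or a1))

E1: not a2 or not not not a5
    = not a2 or not a5   (double negation)
E2: not a1 and (not a1 or a2 and (not a1 or a1))
    = not a1 and (not a1 or a2)   (complement / identity)
    = not a1   (absorption)
These differ: at a1=1, a2=0, a5=0, E1 = 1 but E2 = 0.

No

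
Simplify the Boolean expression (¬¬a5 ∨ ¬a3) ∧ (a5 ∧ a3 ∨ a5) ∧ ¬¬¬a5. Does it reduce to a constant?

False

(¬¬a5 ∨ ¬a3) ∧ (a5 ∧ a3 ∨ a5) ∧ ¬¬¬a5
= (¬¬a5 ∨ ¬a3) ∧ (a5 ∧ a3 ∨ a5) ∧ ¬a5   (double negation)
= (¬¬a5 ∨ ¬a3) ∧ a5 ∧ ¬a5   (absorption)
= (a5 ∨ ¬a3) ∧ a5 ∧ ¬a5   (double negation)
= a5 ∧ ¬a5   (absorption)
= False   (complement)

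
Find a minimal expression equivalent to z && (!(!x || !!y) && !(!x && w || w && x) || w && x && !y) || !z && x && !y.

x && !y

z && (!(!x || !!y) && !(!x && w || w && x) || w && x && !y) || !z && x && !y
= z && (x && !y && !(!x && w || w && x) || w && x && !y) || !z && x && !y   — De Morgan
= z && (x && !y && !w || w && x && !y) || !z && x && !y   — distribution
= z && x && !y || !z && x && !y   — distribution
= x && !y   — distribution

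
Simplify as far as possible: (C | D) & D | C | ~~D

C | D

(C | D) & D | C | ~~D
= (C | D) & D | C | D   [double negation]
= C | D   [absorption]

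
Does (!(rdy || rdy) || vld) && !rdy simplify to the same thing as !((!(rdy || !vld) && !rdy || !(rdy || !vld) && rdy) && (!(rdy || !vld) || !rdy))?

E1: (!(rdy || rdy) || vld) && !rdy
    = (!rdy || vld) && !rdy
    = !rdy
E2: !((!(rdy || !vld) && !rdy || !(rdy || !vld) && rdy) && (!(rdy || !vld) || !rdy))
    = !(!(rdy || !vld) && (!(rdy || !vld) || !rdy))
    = !!(rdy || !vld)
    = rdy || !vld
These differ: at rdy=1, vld=1, E1 = 0 but E2 = 1.

No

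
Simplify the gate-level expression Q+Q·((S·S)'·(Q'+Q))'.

Q+Q·((S·S)'·(Q'+Q))'
= Q+Q·(S'·(Q'+Q))'   — idempotence
= Q+Q·(S')'   — complement / identity
= Q+Q·S   — double negation
= Q   — absorption

Q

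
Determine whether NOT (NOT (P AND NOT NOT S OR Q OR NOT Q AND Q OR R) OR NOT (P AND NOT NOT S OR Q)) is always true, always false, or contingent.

NOT (NOT (P AND NOT NOT S OR Q OR NOT Q AND Q OR R) OR NOT (P AND NOT NOT S OR Q))
= NOT (NOT (P AND NOT NOT S OR Q OR R) OR NOT (P AND NOT NOT S OR Q))   — complement / identity
= (P AND NOT NOT S OR Q OR R) AND (P AND NOT NOT S OR Q)   — De Morgan
= P AND NOT NOT S OR Q   — absorption
= P AND S OR Q   — double negation
This depends on P, Q, S, so it is not a constant.

contingent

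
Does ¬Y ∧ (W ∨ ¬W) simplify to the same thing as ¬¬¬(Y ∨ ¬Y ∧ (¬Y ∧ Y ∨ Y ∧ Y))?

Yes

E1: ¬Y ∧ (W ∨ ¬W)
    = ¬Y
E2: ¬¬¬(Y ∨ ¬Y ∧ (¬Y ∧ Y ∨ Y ∧ Y))
    = ¬¬¬(Y ∨ ¬Y ∧ Y)
    = ¬¬¬Y
    = ¬Y
Both reduce to ¬Y, so they are equivalent.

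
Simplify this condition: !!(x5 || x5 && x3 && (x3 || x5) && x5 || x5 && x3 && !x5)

!!(x5 || x5 && x3 && (x3 || x5) && x5 || x5 && x3 && !x5)
= !!(x5 || x5 && x3 && x5 || x5 && x3 && !x5)
= !!(x5 || x5 && x3)
= !!x5
= x5

x5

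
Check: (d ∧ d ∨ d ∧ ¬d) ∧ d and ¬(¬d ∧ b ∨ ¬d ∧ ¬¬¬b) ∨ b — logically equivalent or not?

E1: (d ∧ d ∨ d ∧ ¬d) ∧ d
    = (d ∨ d ∧ ¬d) ∧ d   (idempotence)
    = d ∧ d   (complement / identity)
    = d   (idempotence)
E2: ¬(¬d ∧ b ∨ ¬d ∧ ¬¬¬b) ∨ b
    = ¬(¬d ∧ b ∨ ¬d ∧ ¬b) ∨ b   (double negation)
    = ¬¬d ∨ b   (distribution)
    = d ∨ b   (double negation)
These differ: at b=1, d=0, E1 = 0 but E2 = 1.

No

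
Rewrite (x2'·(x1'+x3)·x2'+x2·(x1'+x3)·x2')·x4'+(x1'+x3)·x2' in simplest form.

(x2'·(x1'+x3)·x2'+x2·(x1'+x3)·x2')·x4'+(x1'+x3)·x2'
= (x1'+x3)·x2'·x4'+(x1'+x3)·x2'   [distribution]
= (x1'+x3)·x2'   [absorption]

(x1'+x3)·x2'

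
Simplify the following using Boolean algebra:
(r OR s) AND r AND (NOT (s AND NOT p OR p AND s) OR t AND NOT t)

(r OR s) AND r AND (NOT (s AND NOT p OR p AND s) OR t AND NOT t)
= (r OR s) AND r AND (NOT s OR t AND NOT t)
= r AND (NOT s OR t AND NOT t)
= r AND NOT s

r AND NOT s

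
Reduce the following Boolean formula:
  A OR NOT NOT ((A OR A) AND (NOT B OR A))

A OR NOT NOT ((A OR A) AND (NOT B OR A))
= A OR NOT NOT (A OR A AND NOT B)   [distribution]
= A OR NOT NOT A   [absorption]
= A OR A   [double negation]
= A   [idempotence]

A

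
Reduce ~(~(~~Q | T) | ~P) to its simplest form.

~(~(~~Q | T) | ~P)
= (~~Q | T) & P
= (Q | T) & P

(Q | T) & P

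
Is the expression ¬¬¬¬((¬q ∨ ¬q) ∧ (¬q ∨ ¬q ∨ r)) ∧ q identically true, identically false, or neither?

identically false

¬¬¬¬((¬q ∨ ¬q) ∧ (¬q ∨ ¬q ∨ r)) ∧ q
= ¬¬¬¬(¬q ∨ ¬q) ∧ q   [absorption]
= ¬¬(¬q ∨ ¬q) ∧ q   [double negation]
= (¬q ∨ ¬q) ∧ q   [double negation]
= ¬q ∧ q   [idempotence]
= False   [complement]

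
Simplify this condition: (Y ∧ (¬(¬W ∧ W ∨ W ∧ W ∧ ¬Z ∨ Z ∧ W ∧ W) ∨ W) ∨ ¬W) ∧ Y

Y

(Y ∧ (¬(¬W ∧ W ∨ W ∧ W ∧ ¬Z ∨ Z ∧ W ∧ W) ∨ W) ∨ ¬W) ∧ Y
= (Y ∧ (¬(¬W ∧ W ∨ W ∧ W) ∨ W) ∨ ¬W) ∧ Y   — distribution
= (Y ∧ (¬W ∨ W) ∨ ¬W) ∧ Y   — distribution
= (Y ∨ ¬W) ∧ Y   — complement / identity
= Y   — absorption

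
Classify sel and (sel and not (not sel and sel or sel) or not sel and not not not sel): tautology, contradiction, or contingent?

contradiction

sel and (sel and not (not sel and sel or sel) or not sel and not not not sel)
= sel and (sel and not sel or not sel and not not not sel)   (complement / identity)
= sel and (sel and not sel or not sel and not sel)   (double negation)
= sel and not sel   (distribution)
= False   (complement)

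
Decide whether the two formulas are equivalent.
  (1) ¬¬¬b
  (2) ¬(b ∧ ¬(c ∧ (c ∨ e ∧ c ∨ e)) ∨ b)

E1: ¬¬¬b
    = ¬b
E2: ¬(b ∧ ¬(c ∧ (c ∨ e ∧ c ∨ e)) ∨ b)
    = ¬(b ∧ ¬(c ∧ (c ∨ e)) ∨ b)
    = ¬(b ∧ ¬c ∨ b)
    = ¬b
Both reduce to ¬b, so they are equivalent.

Yes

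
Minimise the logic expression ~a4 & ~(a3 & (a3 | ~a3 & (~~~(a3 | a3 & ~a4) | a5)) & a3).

~a4 & ~(a3 & (a3 | ~a3 & (~~~(a3 | a3 & ~a4) | a5)) & a3)
= ~a4 & ~(a3 & (a3 | ~a3 & (~(a3 | a3 & ~a4) | a5)) & a3)   (double negation)
= ~a4 & ~(a3 & (a3 | ~a3 & (~a3 | a5)) & a3)   (absorption)
= ~a4 & ~(a3 & (a3 | ~a3) & a3)   (absorption)
= ~a4 & ~(a3 & a3)   (complement / identity)
= ~a4 & ~a3   (idempotence)

~a4 & ~a3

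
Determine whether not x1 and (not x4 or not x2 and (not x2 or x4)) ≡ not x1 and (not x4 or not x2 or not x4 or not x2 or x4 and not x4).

E1: not x1 and (not x4 or not x2 and (not x2 or x4))
    = not x1 and (not x4 or not x2)   [absorption]
E2: not x1 and (not x4 or not x2 or not x4 or not x2 or x4 and not x4)
    = not x1 and (not x4 or not x2 or x4 and not x4)   [idempotence]
    = not x1 and (not x4 or not x2)   [complement / identity]
Both reduce to not x1 and (not x4 or not x2), so they are equivalent.

Yes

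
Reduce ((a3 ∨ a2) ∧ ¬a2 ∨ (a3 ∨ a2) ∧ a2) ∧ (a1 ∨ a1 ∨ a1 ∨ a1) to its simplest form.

((a3 ∨ a2) ∧ ¬a2 ∨ (a3 ∨ a2) ∧ a2) ∧ (a1 ∨ a1 ∨ a1 ∨ a1)
= ((a3 ∨ a2) ∧ ¬a2 ∨ (a3 ∨ a2) ∧ a2) ∧ (a1 ∨ a1)   [idempotence]
= (a3 ∨ a2) ∧ (a1 ∨ a1)   [distribution]
= (a3 ∨ a2) ∧ a1   [idempotence]

(a3 ∨ a2) ∧ a1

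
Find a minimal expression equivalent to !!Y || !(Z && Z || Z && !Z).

!!Y || !(Z && Z || Z && !Z)
= !!Y || !Z   — distribution
= Y || !Z   — double negation

Y || !Z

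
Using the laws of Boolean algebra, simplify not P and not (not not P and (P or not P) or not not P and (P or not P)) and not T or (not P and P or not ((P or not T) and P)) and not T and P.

not P and not T

not P and not (not not P and (P or not P) or not not P and (P or not P)) and not T or (not P and P or not ((P or not T) and P)) and not T and P
= not P and not (not not P and (P or not P)) and not T or (not P and P or not ((P or not T) and P)) and not T and P   — idempotence
= not P and not not not P and not T or (not P and P or not ((P or not T) and P)) and not T and P   — complement / identity
= not P and not P and not T or (not P and P or not ((P or not T) and P)) and not T and P   — double negation
= not P and not P and not T or (not P and P or not P) and not T and P   — absorption
= not P and not P and not T or not P and not T and P   — complement / identity
= not P and not T   — distribution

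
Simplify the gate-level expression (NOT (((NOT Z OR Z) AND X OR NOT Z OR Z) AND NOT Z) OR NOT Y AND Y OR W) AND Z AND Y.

Z AND Y

(NOT (((NOT Z OR Z) AND X OR NOT Z OR Z) AND NOT Z) OR NOT Y AND Y OR W) AND Z AND Y
= (NOT (((NOT Z OR Z) AND X OR NOT Z OR Z) AND NOT Z) OR W) AND Z AND Y   [complement / identity]
= (NOT ((NOT Z OR Z) AND NOT Z) OR W) AND Z AND Y   [absorption]
= (NOT NOT Z OR W) AND Z AND Y   [complement / identity]
= (Z OR W) AND Z AND Y   [double negation]
= Z AND Y   [absorption]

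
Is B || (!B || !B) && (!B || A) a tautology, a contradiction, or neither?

B || (!B || !B) && (!B || A)
= B || !B && A || !B
= B || !B
= true

tautology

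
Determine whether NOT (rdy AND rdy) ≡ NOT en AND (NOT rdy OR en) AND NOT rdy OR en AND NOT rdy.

Yes

E1: NOT (rdy AND rdy)
    = NOT rdy   [idempotence]
E2: NOT en AND (NOT rdy OR en) AND NOT rdy OR en AND NOT rdy
    = NOT en AND NOT rdy OR en AND NOT rdy   [absorption]
    = NOT rdy   [distribution]
Both reduce to NOT rdy, so they are equivalent.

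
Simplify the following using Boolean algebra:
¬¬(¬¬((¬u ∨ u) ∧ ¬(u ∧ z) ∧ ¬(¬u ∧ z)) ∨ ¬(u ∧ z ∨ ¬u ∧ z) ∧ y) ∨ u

¬¬(¬¬((¬u ∨ u) ∧ ¬(u ∧ z) ∧ ¬(¬u ∧ z)) ∨ ¬(u ∧ z ∨ ¬u ∧ z) ∧ y) ∨ u
= ¬¬(¬¬(¬(u ∧ z) ∧ ¬(¬u ∧ z)) ∨ ¬(u ∧ z ∨ ¬u ∧ z) ∧ y) ∨ u   (complement / identity)
= ¬¬(¬(u ∧ z ∨ ¬u ∧ z) ∨ ¬(u ∧ z ∨ ¬u ∧ z) ∧ y) ∨ u   (De Morgan)
= ¬¬¬(u ∧ z ∨ ¬u ∧ z) ∨ u   (absorption)
= ¬¬¬z ∨ u   (distribution)
= ¬z ∨ u   (double negation)

¬z ∨ u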